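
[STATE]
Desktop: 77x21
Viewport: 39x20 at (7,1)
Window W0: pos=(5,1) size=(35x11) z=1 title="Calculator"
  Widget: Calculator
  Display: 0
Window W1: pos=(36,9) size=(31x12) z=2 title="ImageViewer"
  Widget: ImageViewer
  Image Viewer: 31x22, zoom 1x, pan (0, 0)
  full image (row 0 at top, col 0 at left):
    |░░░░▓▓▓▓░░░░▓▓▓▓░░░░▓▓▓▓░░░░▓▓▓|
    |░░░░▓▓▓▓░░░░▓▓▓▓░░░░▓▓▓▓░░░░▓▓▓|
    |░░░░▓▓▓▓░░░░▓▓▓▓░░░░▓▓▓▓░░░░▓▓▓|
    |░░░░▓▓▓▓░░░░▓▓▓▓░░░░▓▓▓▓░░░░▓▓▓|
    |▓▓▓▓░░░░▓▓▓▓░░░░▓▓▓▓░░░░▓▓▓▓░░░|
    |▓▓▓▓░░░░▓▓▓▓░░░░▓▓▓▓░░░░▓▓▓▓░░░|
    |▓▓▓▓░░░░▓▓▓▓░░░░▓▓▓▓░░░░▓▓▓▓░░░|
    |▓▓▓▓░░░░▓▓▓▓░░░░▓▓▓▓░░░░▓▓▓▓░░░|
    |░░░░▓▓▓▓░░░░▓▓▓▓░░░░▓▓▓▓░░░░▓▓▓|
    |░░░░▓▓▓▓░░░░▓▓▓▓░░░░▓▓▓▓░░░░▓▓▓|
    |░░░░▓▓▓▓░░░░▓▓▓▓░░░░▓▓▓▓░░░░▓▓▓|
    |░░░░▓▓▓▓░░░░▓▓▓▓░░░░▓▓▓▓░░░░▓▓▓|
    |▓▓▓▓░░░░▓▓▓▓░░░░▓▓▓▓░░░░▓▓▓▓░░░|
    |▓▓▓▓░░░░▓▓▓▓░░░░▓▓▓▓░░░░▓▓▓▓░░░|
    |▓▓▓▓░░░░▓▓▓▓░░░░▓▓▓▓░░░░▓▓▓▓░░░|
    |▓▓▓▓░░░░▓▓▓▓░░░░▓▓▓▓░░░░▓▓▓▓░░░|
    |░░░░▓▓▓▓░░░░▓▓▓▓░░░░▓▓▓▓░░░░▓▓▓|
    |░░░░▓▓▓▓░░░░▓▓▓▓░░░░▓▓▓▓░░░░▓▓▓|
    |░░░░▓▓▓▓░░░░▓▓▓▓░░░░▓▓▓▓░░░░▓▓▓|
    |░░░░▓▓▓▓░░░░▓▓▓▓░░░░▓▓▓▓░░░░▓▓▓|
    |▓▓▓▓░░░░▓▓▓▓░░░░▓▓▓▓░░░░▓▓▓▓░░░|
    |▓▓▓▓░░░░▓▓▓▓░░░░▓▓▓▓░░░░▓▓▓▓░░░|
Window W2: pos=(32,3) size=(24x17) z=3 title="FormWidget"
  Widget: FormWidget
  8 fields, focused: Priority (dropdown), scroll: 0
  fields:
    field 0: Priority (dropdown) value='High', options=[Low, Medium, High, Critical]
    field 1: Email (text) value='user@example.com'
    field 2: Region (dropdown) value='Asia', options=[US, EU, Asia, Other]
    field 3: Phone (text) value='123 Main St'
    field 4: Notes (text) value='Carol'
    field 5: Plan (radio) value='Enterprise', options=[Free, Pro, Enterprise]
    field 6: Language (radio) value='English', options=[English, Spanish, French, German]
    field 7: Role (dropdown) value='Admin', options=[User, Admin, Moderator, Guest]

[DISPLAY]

━━━━━━━━━━━━━━━━━━━━━━━━━━━━━━━━┓      
Calculator                      ┃      
─────────────────────────┏━━━━━━━━━━━━━
                         ┃ FormWidget  
───┬───┬───┬───┐         ┠─────────────
 7 │ 8 │ 9 │ ÷ │         ┃> Priority:  
───┼───┼───┼───┤         ┃  Email:     
 4 │ 5 │ 6 │ × │         ┃  Region:    
───┼───┼───┼───┤         ┃  Phone:     
 1 │ 2 │ 3 │ - │         ┃  Notes:     
━━━━━━━━━━━━━━━━━━━━━━━━━┃  Plan:      
                         ┃  Language:  
                         ┃  Role:      
                         ┃             
                         ┃             
                         ┃             
                         ┃             
                         ┃             
                         ┗━━━━━━━━━━━━━
                             ┗━━━━━━━━━


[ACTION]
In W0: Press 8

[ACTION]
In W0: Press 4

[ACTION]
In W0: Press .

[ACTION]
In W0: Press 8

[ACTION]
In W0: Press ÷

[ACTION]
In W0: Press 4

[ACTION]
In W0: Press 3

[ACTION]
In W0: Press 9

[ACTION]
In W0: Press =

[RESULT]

━━━━━━━━━━━━━━━━━━━━━━━━━━━━━━━━┓      
Calculator                      ┃      
─────────────────────────┏━━━━━━━━━━━━━
                     0.19┃ FormWidget  
───┬───┬───┬───┐         ┠─────────────
 7 │ 8 │ 9 │ ÷ │         ┃> Priority:  
───┼───┼───┼───┤         ┃  Email:     
 4 │ 5 │ 6 │ × │         ┃  Region:    
───┼───┼───┼───┤         ┃  Phone:     
 1 │ 2 │ 3 │ - │         ┃  Notes:     
━━━━━━━━━━━━━━━━━━━━━━━━━┃  Plan:      
                         ┃  Language:  
                         ┃  Role:      
                         ┃             
                         ┃             
                         ┃             
                         ┃             
                         ┃             
                         ┗━━━━━━━━━━━━━
                             ┗━━━━━━━━━


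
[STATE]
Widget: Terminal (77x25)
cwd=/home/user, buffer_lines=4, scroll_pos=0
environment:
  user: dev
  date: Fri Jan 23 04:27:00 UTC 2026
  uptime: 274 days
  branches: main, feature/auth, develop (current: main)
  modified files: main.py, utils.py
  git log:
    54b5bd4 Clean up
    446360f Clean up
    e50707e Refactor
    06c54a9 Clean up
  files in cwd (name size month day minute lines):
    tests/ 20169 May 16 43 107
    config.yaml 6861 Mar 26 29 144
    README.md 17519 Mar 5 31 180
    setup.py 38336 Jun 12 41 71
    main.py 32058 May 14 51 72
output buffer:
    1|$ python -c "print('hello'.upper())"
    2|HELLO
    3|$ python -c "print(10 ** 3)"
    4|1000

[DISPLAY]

$ python -c "print('hello'.upper())"                                         
HELLO                                                                        
$ python -c "print(10 ** 3)"                                                 
1000                                                                         
$ █                                                                          
                                                                             
                                                                             
                                                                             
                                                                             
                                                                             
                                                                             
                                                                             
                                                                             
                                                                             
                                                                             
                                                                             
                                                                             
                                                                             
                                                                             
                                                                             
                                                                             
                                                                             
                                                                             
                                                                             
                                                                             


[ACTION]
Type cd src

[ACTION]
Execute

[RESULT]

$ python -c "print('hello'.upper())"                                         
HELLO                                                                        
$ python -c "print(10 ** 3)"                                                 
1000                                                                         
$ cd src                                                                     
                                                                             
$ █                                                                          
                                                                             
                                                                             
                                                                             
                                                                             
                                                                             
                                                                             
                                                                             
                                                                             
                                                                             
                                                                             
                                                                             
                                                                             
                                                                             
                                                                             
                                                                             
                                                                             
                                                                             
                                                                             


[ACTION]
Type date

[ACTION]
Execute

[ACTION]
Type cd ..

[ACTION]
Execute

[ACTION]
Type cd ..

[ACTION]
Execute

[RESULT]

$ python -c "print('hello'.upper())"                                         
HELLO                                                                        
$ python -c "print(10 ** 3)"                                                 
1000                                                                         
$ cd src                                                                     
                                                                             
$ date                                                                       
Fri Jan 23 04:27:00 UTC 2026                                                 
$ cd ..                                                                      
                                                                             
$ cd ..                                                                      
                                                                             
$ █                                                                          
                                                                             
                                                                             
                                                                             
                                                                             
                                                                             
                                                                             
                                                                             
                                                                             
                                                                             
                                                                             
                                                                             
                                                                             


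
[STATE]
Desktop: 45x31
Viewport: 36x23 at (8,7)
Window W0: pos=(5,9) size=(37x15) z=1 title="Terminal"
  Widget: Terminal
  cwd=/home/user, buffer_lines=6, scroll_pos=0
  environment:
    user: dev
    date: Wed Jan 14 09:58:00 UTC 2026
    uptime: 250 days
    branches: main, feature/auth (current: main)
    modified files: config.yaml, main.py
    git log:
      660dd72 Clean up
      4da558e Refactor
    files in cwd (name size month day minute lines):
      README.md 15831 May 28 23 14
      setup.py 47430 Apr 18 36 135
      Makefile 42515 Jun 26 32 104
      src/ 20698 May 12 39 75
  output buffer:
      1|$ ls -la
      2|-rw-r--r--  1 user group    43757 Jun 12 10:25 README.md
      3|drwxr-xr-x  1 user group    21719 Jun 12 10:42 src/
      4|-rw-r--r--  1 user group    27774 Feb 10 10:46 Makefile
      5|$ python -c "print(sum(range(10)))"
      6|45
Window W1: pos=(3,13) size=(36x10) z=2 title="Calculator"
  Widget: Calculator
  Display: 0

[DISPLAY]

                                    
                                    
━━━━━━━━━━━━━━━━━━━━━━━━━━━━━━━━━┓  
erminal                          ┃  
─────────────────────────────────┨  
ls -la                           ┃  
━━━━━━━━━━━━━━━━━━━━━━━━━━━━━━┓ J┃  
culator                       ┃ J┃  
──────────────────────────────┨ F┃  
                             0┃)"┃  
┬───┬───┬───┐                 ┃  ┃  
│ 8 │ 9 │ ÷ │                 ┃  ┃  
┼───┼───┼───┤                 ┃  ┃  
│ 5 │ 6 │ × │                 ┃  ┃  
┴───┴───┴───┘                 ┃  ┃  
━━━━━━━━━━━━━━━━━━━━━━━━━━━━━━┛  ┃  
━━━━━━━━━━━━━━━━━━━━━━━━━━━━━━━━━┛  
                                    
                                    
                                    
                                    
                                    
                                    


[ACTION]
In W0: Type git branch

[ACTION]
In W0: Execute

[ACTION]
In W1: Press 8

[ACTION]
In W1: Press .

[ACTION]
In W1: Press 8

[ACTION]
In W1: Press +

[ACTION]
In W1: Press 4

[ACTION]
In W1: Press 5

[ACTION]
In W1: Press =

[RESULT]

                                    
                                    
━━━━━━━━━━━━━━━━━━━━━━━━━━━━━━━━━┓  
erminal                          ┃  
─────────────────────────────────┨  
ls -la                           ┃  
━━━━━━━━━━━━━━━━━━━━━━━━━━━━━━┓ J┃  
culator                       ┃ J┃  
──────────────────────────────┨ F┃  
                          53.8┃)"┃  
┬───┬───┬───┐                 ┃  ┃  
│ 8 │ 9 │ ÷ │                 ┃  ┃  
┼───┼───┼───┤                 ┃  ┃  
│ 5 │ 6 │ × │                 ┃  ┃  
┴───┴───┴───┘                 ┃  ┃  
━━━━━━━━━━━━━━━━━━━━━━━━━━━━━━┛  ┃  
━━━━━━━━━━━━━━━━━━━━━━━━━━━━━━━━━┛  
                                    
                                    
                                    
                                    
                                    
                                    


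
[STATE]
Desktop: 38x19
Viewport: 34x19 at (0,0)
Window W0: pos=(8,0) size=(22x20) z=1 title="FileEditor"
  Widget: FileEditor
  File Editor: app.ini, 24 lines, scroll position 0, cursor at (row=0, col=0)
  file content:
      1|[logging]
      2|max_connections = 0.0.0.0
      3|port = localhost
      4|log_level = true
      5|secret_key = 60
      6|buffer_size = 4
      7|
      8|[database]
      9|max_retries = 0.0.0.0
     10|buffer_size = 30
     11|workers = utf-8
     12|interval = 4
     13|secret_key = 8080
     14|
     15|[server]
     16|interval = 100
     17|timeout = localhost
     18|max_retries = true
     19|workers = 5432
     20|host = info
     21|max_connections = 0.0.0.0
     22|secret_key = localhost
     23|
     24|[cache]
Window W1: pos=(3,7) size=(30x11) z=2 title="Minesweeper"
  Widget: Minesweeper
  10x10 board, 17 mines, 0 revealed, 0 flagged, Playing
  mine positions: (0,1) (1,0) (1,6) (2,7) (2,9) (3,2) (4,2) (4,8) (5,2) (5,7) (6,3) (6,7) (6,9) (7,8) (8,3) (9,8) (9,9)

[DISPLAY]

        ┏━━━━━━━━━━━━━━━━━━━━┓    
        ┃ FileEditor         ┃    
        ┠────────────────────┨    
        ┃█logging]          ▲┃    
        ┃max_connections = 0█┃    
        ┃port = localhost   ░┃    
        ┃log_level = true   ░┃    
   ┏━━━━━━━━━━━━━━━━━━━━━━━━━━━━┓ 
   ┃ Minesweeper                ┃ 
   ┠────────────────────────────┨ 
   ┃■■■■■■■■■■                  ┃ 
   ┃■■■■■■■■■■                  ┃ 
   ┃■■■■■■■■■■                  ┃ 
   ┃■■■■■■■■■■                  ┃ 
   ┃■■■■■■■■■■                  ┃ 
   ┃■■■■■■■■■■                  ┃ 
   ┃■■■■■■■■■■                  ┃ 
   ┗━━━━━━━━━━━━━━━━━━━━━━━━━━━━┛ 
        ┃interval = 100     ▼┃    


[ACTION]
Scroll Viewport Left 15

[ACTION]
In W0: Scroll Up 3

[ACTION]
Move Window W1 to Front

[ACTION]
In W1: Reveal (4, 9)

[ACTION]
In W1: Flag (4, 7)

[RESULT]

        ┏━━━━━━━━━━━━━━━━━━━━┓    
        ┃ FileEditor         ┃    
        ┠────────────────────┨    
        ┃█logging]          ▲┃    
        ┃max_connections = 0█┃    
        ┃port = localhost   ░┃    
        ┃log_level = true   ░┃    
   ┏━━━━━━━━━━━━━━━━━━━━━━━━━━━━┓ 
   ┃ Minesweeper                ┃ 
   ┠────────────────────────────┨ 
   ┃■■■■■■■■■■                  ┃ 
   ┃■■■■■■■■■■                  ┃ 
   ┃■■■■■■■■■■                  ┃ 
   ┃■■■■■■■■■■                  ┃ 
   ┃■■■■■■■⚑■1                  ┃ 
   ┃■■■■■■■■■■                  ┃ 
   ┃■■■■■■■■■■                  ┃ 
   ┗━━━━━━━━━━━━━━━━━━━━━━━━━━━━┛ 
        ┃interval = 100     ▼┃    


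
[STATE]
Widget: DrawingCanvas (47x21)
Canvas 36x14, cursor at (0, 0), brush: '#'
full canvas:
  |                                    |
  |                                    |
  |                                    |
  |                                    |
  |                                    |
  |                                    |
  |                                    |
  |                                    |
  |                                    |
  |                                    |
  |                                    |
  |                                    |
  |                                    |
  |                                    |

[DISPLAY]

+                                              
                                               
                                               
                                               
                                               
                                               
                                               
                                               
                                               
                                               
                                               
                                               
                                               
                                               
                                               
                                               
                                               
                                               
                                               
                                               
                                               


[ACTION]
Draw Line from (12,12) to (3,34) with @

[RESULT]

+                                              
                                               
                                               
                                 @@            
                               @@              
                            @@@                
                          @@                   
                        @@                     
                     @@@                       
                   @@                          
                @@@                            
              @@                               
            @@                                 
                                               
                                               
                                               
                                               
                                               
                                               
                                               
                                               


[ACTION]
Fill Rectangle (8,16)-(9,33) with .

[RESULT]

+                                              
                                               
                                               
                                 @@            
                               @@              
                            @@@                
                          @@                   
                        @@                     
                ..................             
                ..................             
                @@@                            
              @@                               
            @@                                 
                                               
                                               
                                               
                                               
                                               
                                               
                                               
                                               


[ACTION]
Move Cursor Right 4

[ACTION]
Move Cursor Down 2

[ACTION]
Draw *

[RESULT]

                                               
                                               
    *                                          
                                 @@            
                               @@              
                            @@@                
                          @@                   
                        @@                     
                ..................             
                ..................             
                @@@                            
              @@                               
            @@                                 
                                               
                                               
                                               
                                               
                                               
                                               
                                               
                                               


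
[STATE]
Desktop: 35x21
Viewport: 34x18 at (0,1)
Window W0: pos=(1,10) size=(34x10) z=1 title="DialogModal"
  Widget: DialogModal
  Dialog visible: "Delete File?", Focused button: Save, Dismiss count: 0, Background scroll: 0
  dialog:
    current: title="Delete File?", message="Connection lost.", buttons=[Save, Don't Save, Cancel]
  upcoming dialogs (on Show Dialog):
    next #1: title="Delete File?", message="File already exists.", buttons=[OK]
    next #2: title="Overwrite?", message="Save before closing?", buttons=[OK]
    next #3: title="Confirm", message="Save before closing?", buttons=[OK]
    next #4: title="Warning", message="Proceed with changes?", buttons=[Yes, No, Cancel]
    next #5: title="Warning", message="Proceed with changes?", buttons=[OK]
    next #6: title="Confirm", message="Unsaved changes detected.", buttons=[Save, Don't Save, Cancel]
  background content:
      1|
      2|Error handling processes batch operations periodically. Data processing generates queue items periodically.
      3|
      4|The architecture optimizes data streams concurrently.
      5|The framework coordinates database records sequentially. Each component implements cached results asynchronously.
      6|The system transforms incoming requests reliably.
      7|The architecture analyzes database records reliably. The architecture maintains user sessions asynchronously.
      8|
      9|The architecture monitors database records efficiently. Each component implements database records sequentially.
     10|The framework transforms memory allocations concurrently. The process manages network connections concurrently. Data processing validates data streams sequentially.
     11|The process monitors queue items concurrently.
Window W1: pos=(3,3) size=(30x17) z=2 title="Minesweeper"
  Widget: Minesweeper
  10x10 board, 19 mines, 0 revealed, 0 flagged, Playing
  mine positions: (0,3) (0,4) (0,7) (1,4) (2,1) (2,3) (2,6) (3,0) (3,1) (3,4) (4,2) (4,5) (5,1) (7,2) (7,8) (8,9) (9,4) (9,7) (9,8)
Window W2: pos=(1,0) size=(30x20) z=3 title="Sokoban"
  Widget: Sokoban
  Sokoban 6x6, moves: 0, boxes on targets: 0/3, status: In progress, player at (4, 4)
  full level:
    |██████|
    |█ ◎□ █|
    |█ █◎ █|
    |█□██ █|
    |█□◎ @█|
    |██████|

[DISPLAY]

 ┃ Sokoban                    ┃   
 ┠────────────────────────────┨   
 ┃██████                      ┃━┓ 
 ┃█ ◎□ █                      ┃ ┃ 
 ┃█ █◎ █                      ┃─┨ 
 ┃█□██ █                      ┃ ┃ 
 ┃█□◎ @█                      ┃ ┃ 
 ┃██████                      ┃ ┃ 
 ┃Moves: 0  0/3               ┃ ┃ 
 ┃                            ┃ ┃━
 ┃                            ┃ ┃ 
 ┃                            ┃ ┃─
 ┃                            ┃ ┃ 
 ┃                            ┃ ┃o
 ┃                            ┃ ┃ 
 ┃                            ┃ ┃ 
 ┃                            ┃ ┃a
 ┃                            ┃ ┃r


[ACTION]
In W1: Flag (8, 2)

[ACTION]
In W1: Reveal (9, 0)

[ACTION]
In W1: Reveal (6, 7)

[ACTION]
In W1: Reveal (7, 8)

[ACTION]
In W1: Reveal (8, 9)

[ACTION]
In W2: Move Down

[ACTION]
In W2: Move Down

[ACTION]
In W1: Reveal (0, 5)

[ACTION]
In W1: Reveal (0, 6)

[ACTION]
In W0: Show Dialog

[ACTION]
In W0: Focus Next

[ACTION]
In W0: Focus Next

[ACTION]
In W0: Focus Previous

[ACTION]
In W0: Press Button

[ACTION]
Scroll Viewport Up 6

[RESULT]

 ┏━━━━━━━━━━━━━━━━━━━━━━━━━━━━┓   
 ┃ Sokoban                    ┃   
 ┠────────────────────────────┨   
 ┃██████                      ┃━┓ 
 ┃█ ◎□ █                      ┃ ┃ 
 ┃█ █◎ █                      ┃─┨ 
 ┃█□██ █                      ┃ ┃ 
 ┃█□◎ @█                      ┃ ┃ 
 ┃██████                      ┃ ┃ 
 ┃Moves: 0  0/3               ┃ ┃ 
 ┃                            ┃ ┃━
 ┃                            ┃ ┃ 
 ┃                            ┃ ┃─
 ┃                            ┃ ┃ 
 ┃                            ┃ ┃o
 ┃                            ┃ ┃ 
 ┃                            ┃ ┃ 
 ┃                            ┃ ┃a


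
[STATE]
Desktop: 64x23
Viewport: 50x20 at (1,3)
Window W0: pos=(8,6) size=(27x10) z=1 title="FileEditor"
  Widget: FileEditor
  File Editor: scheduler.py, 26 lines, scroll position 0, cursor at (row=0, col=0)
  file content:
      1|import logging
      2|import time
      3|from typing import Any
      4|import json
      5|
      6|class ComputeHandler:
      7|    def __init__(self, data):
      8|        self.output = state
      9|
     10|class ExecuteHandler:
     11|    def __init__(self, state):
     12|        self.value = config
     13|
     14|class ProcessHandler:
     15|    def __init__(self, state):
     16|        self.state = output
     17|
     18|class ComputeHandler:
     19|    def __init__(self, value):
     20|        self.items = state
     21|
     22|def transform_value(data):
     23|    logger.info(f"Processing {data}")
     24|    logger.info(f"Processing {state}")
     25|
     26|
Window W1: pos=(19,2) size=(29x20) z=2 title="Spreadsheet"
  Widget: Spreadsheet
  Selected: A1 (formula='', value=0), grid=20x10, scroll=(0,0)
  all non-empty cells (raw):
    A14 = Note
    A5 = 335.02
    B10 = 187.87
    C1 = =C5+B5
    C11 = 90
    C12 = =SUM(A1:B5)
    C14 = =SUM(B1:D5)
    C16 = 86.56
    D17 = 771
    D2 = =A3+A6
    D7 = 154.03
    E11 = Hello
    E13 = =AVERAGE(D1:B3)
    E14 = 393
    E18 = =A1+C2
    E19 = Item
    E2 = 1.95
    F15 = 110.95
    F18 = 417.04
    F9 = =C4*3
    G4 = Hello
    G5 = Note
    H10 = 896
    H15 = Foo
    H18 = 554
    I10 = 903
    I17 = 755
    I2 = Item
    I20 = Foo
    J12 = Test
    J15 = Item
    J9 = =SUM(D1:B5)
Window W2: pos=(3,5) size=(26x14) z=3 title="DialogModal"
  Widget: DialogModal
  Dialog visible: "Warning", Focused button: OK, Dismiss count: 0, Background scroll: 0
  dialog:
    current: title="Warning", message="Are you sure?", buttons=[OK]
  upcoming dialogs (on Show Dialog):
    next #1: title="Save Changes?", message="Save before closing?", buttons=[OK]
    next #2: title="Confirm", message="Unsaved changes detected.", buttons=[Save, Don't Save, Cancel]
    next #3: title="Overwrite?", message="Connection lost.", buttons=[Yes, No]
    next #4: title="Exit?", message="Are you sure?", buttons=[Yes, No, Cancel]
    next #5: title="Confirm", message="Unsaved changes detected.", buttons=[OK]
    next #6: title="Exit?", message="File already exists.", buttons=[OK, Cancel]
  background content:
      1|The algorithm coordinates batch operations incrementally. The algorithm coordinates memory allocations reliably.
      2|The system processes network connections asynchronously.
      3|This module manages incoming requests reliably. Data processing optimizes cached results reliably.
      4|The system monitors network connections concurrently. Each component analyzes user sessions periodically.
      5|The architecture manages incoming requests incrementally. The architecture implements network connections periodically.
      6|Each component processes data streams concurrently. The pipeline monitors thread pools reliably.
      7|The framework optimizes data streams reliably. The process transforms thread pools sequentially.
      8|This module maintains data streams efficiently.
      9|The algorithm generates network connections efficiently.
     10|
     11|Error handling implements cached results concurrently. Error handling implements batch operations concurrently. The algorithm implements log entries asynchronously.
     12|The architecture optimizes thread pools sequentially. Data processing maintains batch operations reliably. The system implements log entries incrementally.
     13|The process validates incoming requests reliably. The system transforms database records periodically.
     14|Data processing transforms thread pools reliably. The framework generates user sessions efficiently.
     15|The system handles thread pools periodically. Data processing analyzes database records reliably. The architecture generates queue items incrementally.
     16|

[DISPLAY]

                  ┃ Spreadsheet               ┃   
                  ┠───────────────────────────┨   
  ┏━━━━━━━━━━━━━━━━━━━━━━━━┓                  ┃   
  ┃ DialogModal            ┃      B       C   ┃   
  ┠────────────────────────┨------------------┃   
  ┃The algorithm coordinate┃[0]       0       ┃   
  ┃The system processes net┃  0       0       ┃   
  ┃Thi┌───────────────┐inco┃  0       0       ┃   
  ┃The│    Warning    │netw┃  0       0       ┃   
  ┃The│ Are you sure? │ages┃.02       0       ┃   
  ┃Eac│      [OK]     │sses┃  0       0       ┃   
  ┃The└───────────────┘zes ┃  0       0       ┃   
  ┃This module maintains da┃  0       0       ┃   
  ┃The algorithm generates ┃  0       0       ┃   
  ┃                        ┃  0  187.87       ┃   
  ┗━━━━━━━━━━━━━━━━━━━━━━━━┛  0       0      9┃   
                  ┃ 12        0       0  335.0┃   
                  ┃ 13        0       0       ┃   
                  ┗━━━━━━━━━━━━━━━━━━━━━━━━━━━┛   
                                                  


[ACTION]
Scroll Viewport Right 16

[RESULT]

     ┃ Spreadsheet               ┃                
     ┠───────────────────────────┨                
━━━━━━━━━━━━━━┓                  ┃                
al            ┃      B       C   ┃                
──────────────┨------------------┃                
thm coordinate┃[0]       0       ┃                
 processes net┃  0       0       ┃                
─────────┐inco┃  0       0       ┃                
rning    │netw┃  0       0       ┃                
ou sure? │ages┃.02       0       ┃                
[OK]     │sses┃  0       0       ┃                
─────────┘zes ┃  0       0       ┃                
e maintains da┃  0       0       ┃                
thm generates ┃  0       0       ┃                
              ┃  0  187.87       ┃                
━━━━━━━━━━━━━━┛  0       0      9┃                
     ┃ 12        0       0  335.0┃                
     ┃ 13        0       0       ┃                
     ┗━━━━━━━━━━━━━━━━━━━━━━━━━━━┛                
                                                  


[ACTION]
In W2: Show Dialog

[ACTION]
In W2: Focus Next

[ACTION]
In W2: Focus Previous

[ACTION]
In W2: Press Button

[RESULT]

     ┃ Spreadsheet               ┃                
     ┠───────────────────────────┨                
━━━━━━━━━━━━━━┓                  ┃                
al            ┃      B       C   ┃                
──────────────┨------------------┃                
thm coordinate┃[0]       0       ┃                
 processes net┃  0       0       ┃                
e manages inco┃  0       0       ┃                
 monitors netw┃  0       0       ┃                
ecture manages┃.02       0       ┃                
nent processes┃  0       0       ┃                
ork optimizes ┃  0       0       ┃                
e maintains da┃  0       0       ┃                
thm generates ┃  0       0       ┃                
              ┃  0  187.87       ┃                
━━━━━━━━━━━━━━┛  0       0      9┃                
     ┃ 12        0       0  335.0┃                
     ┃ 13        0       0       ┃                
     ┗━━━━━━━━━━━━━━━━━━━━━━━━━━━┛                
                                                  


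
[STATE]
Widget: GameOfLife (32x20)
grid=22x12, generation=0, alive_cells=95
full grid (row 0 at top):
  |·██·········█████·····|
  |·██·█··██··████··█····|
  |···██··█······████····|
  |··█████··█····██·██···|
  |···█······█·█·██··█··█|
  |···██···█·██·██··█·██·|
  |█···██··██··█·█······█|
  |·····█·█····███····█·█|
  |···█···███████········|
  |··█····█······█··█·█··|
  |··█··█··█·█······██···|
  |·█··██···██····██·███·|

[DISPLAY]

Gen: 0                          
·██·········█████·····          
·██·█··██··████··█····          
···██··█······████····          
··█████··█····██·██···          
···█······█·█·██··█··█          
···██···█·██·██··█·██·          
█···██··██··█·█······█          
·····█·█····███····█·█          
···█···███████········          
··█····█······█··█·█··          
··█··█··█·█······██···          
·█··██···██····██·███·          
                                
                                
                                
                                
                                
                                
                                


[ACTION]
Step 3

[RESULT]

Gen: 3                          
██·█··················          
█··██·███·············          
███·····█··██·········          
····█···█·█···········          
····█·██·█·█·······███          
··········██·····██··█          
·····██··███·····██··█          
····███···········█·██          
··········█··█····██··          
·········█···█···█·██·          
·██·······██·····█·██·          
·········███·····█·█··          
                                
                                
                                
                                
                                
                                
                                


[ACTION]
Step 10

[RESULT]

Gen: 13                         
···█·····██········█··          
··█·█···█·█·······███·          
··█··█··██·······█·██·          
···██···█········██···          
······················          
······················          
······················          
······················          
·········██···········          
·········██···········          
··················█·█·          
···················█··          
                                
                                
                                
                                
                                
                                
                                
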